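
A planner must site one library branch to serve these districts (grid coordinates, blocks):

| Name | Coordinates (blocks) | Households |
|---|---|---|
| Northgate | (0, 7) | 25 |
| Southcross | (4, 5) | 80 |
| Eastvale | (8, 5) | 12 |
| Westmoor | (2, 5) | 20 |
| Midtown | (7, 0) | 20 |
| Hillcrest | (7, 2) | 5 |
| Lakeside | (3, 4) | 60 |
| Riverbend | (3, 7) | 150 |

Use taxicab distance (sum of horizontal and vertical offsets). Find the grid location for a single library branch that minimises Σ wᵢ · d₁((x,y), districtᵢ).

(3, 5)

Manhattan distance separates: Σwᵢ(|x−xᵢ|+|y−yᵢ|) = Σwᵢ|x−xᵢ| + Σwᵢ|y−yᵢ|, so x and y are optimised independently as 1-D weighted medians.
Total weight W = 372; half = 186.
x-coordinate, sorted with cumulative weight:
  x=0 (Northgate, w=25) cum 25
  x=2 (Westmoor, w=20) cum 45
  x=3 (Lakeside, w=60) cum 105
  x=3 (Riverbend, w=150) cum 255  ← median
  x=4 (Southcross, w=80) cum 335
  x=7 (Midtown, w=20) cum 355
  x=7 (Hillcrest, w=5) cum 360
  x=8 (Eastvale, w=12) cum 372
⇒ x* = 3
y-coordinate, sorted with cumulative weight:
  y=0 (Midtown, w=20) cum 20
  y=2 (Hillcrest, w=5) cum 25
  y=4 (Lakeside, w=60) cum 85
  y=5 (Southcross, w=80) cum 165
  y=5 (Eastvale, w=12) cum 177
  y=5 (Westmoor, w=20) cum 197  ← median
  y=7 (Northgate, w=25) cum 222
  y=7 (Riverbend, w=150) cum 372
⇒ y* = 5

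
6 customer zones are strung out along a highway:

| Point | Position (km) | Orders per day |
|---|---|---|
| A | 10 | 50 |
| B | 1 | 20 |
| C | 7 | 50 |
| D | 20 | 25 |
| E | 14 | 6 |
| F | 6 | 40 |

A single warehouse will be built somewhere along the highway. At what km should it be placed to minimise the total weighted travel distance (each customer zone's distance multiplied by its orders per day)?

x = 7

For a sum of weighted absolute distances on a line, the optimum is the weighted median (not the mean). Total weight W = 191; half-weight = 95.5.
Sort by position and accumulate weight:
  km 1 (B, w=20) → cum 20
  km 6 (F, w=40) → cum 60
  km 7 (C, w=50) → cum 110  ≥ 95.5 → median here
  km 10 (A, w=50) → cum 160
  km 14 (E, w=6) → cum 166
  km 20 (D, w=25) → cum 191
Optimal location: km 7.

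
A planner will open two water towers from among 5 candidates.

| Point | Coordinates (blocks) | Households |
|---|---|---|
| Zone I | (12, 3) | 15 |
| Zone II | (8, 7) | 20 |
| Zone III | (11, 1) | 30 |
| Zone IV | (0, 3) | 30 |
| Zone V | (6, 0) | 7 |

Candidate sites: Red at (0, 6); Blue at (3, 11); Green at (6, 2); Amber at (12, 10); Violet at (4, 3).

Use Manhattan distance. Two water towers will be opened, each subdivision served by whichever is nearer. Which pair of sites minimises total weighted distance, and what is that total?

Evaluate every pair (each demand assigned to the nearer of the two):
  {Red, Green}: total = 529
  {Green, Violet}: total = 559
  {Blue, Green}: total = 649
  {Green, Amber}: total = 649
  {Amber, Violet}: total = 670
  {Red, Violet}: total = 675
  {Blue, Violet}: total = 705
  {Red, Amber}: total = 719
  {Blue, Amber}: total = 973
  {Red, Blue}: total = 1059
Best pair: {Red, Green} with total 529.

{Red, Green}, total 529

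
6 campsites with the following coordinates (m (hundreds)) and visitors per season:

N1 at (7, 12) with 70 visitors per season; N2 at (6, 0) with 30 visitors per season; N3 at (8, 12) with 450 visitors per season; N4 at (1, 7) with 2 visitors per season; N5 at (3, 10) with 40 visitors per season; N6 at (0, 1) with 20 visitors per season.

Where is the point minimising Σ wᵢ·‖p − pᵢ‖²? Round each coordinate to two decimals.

The minimiser of Σwᵢ‖p−pᵢ‖² is the weighted centroid p* = (Σwᵢpᵢ)/(Σwᵢ).
Σwᵢ = 612.
Σwᵢxᵢ = 70·7 + 30·6 + 450·8 + 2·1 + 40·3 + 20·0 = 4392.
Σwᵢyᵢ = 70·12 + 30·0 + 450·12 + 2·7 + 40·10 + 20·1 = 6674.
x* = 4392/612 = 7.18, y* = 6674/612 = 10.91.

(7.18, 10.91)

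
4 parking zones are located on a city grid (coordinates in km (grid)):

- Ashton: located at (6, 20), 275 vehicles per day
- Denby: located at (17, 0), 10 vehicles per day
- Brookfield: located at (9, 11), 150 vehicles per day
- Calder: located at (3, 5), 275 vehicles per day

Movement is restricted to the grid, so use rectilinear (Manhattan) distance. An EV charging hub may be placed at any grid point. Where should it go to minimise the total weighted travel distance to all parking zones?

(6, 11)

Manhattan distance separates: Σwᵢ(|x−xᵢ|+|y−yᵢ|) = Σwᵢ|x−xᵢ| + Σwᵢ|y−yᵢ|, so x and y are optimised independently as 1-D weighted medians.
Total weight W = 710; half = 355.
x-coordinate, sorted with cumulative weight:
  x=3 (Calder, w=275) cum 275
  x=6 (Ashton, w=275) cum 550  ← median
  x=9 (Brookfield, w=150) cum 700
  x=17 (Denby, w=10) cum 710
⇒ x* = 6
y-coordinate, sorted with cumulative weight:
  y=0 (Denby, w=10) cum 10
  y=5 (Calder, w=275) cum 285
  y=11 (Brookfield, w=150) cum 435  ← median
  y=20 (Ashton, w=275) cum 710
⇒ y* = 11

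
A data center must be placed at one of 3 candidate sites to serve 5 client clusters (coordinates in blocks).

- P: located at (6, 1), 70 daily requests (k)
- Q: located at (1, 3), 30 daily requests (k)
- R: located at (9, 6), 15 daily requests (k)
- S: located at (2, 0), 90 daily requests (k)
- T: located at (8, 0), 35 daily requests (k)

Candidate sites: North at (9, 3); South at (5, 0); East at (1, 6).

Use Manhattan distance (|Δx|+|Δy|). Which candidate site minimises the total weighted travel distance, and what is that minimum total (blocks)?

South, total 875 blocks

Total weighted distance at each candidate:
  North (9, 3): total = 1675
  South (5, 0): total = 875
  East (1, 6): total = 1995
Minimum is at South with total 875 blocks.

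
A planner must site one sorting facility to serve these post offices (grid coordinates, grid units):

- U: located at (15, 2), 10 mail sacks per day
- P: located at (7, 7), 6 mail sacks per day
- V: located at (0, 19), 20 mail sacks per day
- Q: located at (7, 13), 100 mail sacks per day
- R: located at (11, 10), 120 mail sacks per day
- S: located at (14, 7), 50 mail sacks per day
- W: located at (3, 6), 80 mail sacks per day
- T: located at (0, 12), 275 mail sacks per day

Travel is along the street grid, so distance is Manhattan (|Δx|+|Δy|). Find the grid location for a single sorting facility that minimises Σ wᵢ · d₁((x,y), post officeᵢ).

Manhattan distance separates: Σwᵢ(|x−xᵢ|+|y−yᵢ|) = Σwᵢ|x−xᵢ| + Σwᵢ|y−yᵢ|, so x and y are optimised independently as 1-D weighted medians.
Total weight W = 661; half = 330.5.
x-coordinate, sorted with cumulative weight:
  x=0 (V, w=20) cum 20
  x=0 (T, w=275) cum 295
  x=3 (W, w=80) cum 375  ← median
  x=7 (P, w=6) cum 381
  x=7 (Q, w=100) cum 481
  x=11 (R, w=120) cum 601
  x=14 (S, w=50) cum 651
  x=15 (U, w=10) cum 661
⇒ x* = 3
y-coordinate, sorted with cumulative weight:
  y=2 (U, w=10) cum 10
  y=6 (W, w=80) cum 90
  y=7 (P, w=6) cum 96
  y=7 (S, w=50) cum 146
  y=10 (R, w=120) cum 266
  y=12 (T, w=275) cum 541  ← median
  y=13 (Q, w=100) cum 641
  y=19 (V, w=20) cum 661
⇒ y* = 12

(3, 12)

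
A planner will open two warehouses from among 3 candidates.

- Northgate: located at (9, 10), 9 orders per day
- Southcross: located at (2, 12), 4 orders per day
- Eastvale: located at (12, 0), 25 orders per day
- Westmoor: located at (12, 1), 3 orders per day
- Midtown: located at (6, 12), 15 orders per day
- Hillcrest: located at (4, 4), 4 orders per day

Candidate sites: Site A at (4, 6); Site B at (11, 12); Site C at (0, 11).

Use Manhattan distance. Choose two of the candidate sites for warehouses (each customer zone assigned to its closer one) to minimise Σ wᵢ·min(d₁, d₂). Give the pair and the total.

Evaluate every pair (each demand assigned to the nearer of the two):
  {Site A, Site B}: total = 512
  {Site B, Site C}: total = 528
  {Site A, Site C}: total = 595
Best pair: {Site A, Site B} with total 512.

{Site A, Site B}, total 512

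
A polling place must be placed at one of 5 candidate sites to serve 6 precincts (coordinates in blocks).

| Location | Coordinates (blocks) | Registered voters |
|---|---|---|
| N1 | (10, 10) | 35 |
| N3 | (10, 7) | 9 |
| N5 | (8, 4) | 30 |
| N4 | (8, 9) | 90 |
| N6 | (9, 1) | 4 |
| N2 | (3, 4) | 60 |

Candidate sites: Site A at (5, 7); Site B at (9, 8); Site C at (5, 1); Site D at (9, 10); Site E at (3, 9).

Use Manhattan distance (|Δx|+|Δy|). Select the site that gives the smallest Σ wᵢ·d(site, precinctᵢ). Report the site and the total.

Site B, total 1081 blocks

Total weighted distance at each candidate:
  Site A (5, 7): total = 1295
  Site B (9, 8): total = 1081
  Site C (5, 1): total = 2075
  Site D (9, 10): total = 1217
  Site E (3, 9): total = 1467
Minimum is at Site B with total 1081 blocks.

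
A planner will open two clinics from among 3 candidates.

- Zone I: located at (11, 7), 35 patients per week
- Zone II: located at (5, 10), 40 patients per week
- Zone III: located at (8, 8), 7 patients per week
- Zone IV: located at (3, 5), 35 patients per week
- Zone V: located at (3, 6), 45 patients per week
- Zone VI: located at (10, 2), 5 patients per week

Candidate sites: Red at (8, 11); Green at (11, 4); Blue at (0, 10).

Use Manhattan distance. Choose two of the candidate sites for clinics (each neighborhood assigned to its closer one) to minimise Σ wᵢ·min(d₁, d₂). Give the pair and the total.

{Green, Blue}, total 964

Evaluate every pair (each demand assigned to the nearer of the two):
  {Green, Blue}: total = 964
  {Red, Green}: total = 1066
  {Red, Blue}: total = 1076
Best pair: {Green, Blue} with total 964.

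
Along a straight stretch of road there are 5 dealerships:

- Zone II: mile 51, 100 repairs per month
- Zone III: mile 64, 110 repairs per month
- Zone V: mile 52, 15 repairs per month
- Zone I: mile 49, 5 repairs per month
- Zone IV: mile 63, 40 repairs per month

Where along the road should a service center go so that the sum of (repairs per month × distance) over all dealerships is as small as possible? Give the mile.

For a sum of weighted absolute distances on a line, the optimum is the weighted median (not the mean). Total weight W = 270; half-weight = 135.
Sort by position and accumulate weight:
  mile 49 (Zone I, w=5) → cum 5
  mile 51 (Zone II, w=100) → cum 105
  mile 52 (Zone V, w=15) → cum 120
  mile 63 (Zone IV, w=40) → cum 160  ≥ 135 → median here
  mile 64 (Zone III, w=110) → cum 270
Optimal location: mile 63.

x = 63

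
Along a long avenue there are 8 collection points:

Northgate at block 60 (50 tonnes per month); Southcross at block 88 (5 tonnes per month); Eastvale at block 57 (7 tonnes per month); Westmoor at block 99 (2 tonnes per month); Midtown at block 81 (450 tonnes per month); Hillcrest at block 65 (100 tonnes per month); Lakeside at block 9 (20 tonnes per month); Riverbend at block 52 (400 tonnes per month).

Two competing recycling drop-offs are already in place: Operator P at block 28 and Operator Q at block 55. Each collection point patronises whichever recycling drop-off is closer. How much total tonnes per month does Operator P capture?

The indifferent point is the midpoint (28+55)/2 = 41.5; collection points left of it (closer to Operator P at 28) go to Operator P, those right go to Operator Q.
  Lakeside at 9 (w=20) → Operator P
  Riverbend at 52 (w=400) → Operator Q
  Eastvale at 57 (w=7) → Operator Q
  Northgate at 60 (w=50) → Operator Q
  Hillcrest at 65 (w=100) → Operator Q
  Midtown at 81 (w=450) → Operator Q
  Southcross at 88 (w=5) → Operator Q
  Westmoor at 99 (w=2) → Operator Q
Operator P captures 20; Operator Q captures 1014.

20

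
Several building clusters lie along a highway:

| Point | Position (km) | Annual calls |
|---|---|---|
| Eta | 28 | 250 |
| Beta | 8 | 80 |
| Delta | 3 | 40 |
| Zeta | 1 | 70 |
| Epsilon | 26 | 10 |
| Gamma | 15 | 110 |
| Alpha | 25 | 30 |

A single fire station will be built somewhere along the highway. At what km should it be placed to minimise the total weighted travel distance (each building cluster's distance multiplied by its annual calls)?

For a sum of weighted absolute distances on a line, the optimum is the weighted median (not the mean). Total weight W = 590; half-weight = 295.
Sort by position and accumulate weight:
  km 1 (Zeta, w=70) → cum 70
  km 3 (Delta, w=40) → cum 110
  km 8 (Beta, w=80) → cum 190
  km 15 (Gamma, w=110) → cum 300  ≥ 295 → median here
  km 25 (Alpha, w=30) → cum 330
  km 26 (Epsilon, w=10) → cum 340
  km 28 (Eta, w=250) → cum 590
Optimal location: km 15.

x = 15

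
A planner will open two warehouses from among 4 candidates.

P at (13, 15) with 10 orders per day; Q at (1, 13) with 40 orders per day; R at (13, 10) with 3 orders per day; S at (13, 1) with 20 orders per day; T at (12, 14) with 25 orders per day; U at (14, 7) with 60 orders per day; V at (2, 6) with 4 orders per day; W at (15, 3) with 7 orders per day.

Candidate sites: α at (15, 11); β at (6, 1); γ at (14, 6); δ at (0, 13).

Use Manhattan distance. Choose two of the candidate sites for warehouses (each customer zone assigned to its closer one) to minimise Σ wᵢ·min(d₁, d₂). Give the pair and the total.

{γ, δ}, total 649

Evaluate every pair (each demand assigned to the nearer of the two):
  {γ, δ}: total = 649
  {α, δ}: total = 891
  {α, γ}: total = 1115
  {β, γ}: total = 1289
  {α, β}: total = 1391
  {β, δ}: total = 1656
Best pair: {γ, δ} with total 649.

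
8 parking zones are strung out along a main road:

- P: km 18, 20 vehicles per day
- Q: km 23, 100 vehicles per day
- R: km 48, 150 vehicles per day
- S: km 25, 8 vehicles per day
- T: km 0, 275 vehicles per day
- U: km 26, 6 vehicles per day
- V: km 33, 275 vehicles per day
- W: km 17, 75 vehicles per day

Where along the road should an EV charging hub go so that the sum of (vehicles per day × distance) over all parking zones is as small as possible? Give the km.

For a sum of weighted absolute distances on a line, the optimum is the weighted median (not the mean). Total weight W = 909; half-weight = 454.5.
Sort by position and accumulate weight:
  km 0 (T, w=275) → cum 275
  km 17 (W, w=75) → cum 350
  km 18 (P, w=20) → cum 370
  km 23 (Q, w=100) → cum 470  ≥ 454.5 → median here
  km 25 (S, w=8) → cum 478
  km 26 (U, w=6) → cum 484
  km 33 (V, w=275) → cum 759
  km 48 (R, w=150) → cum 909
Optimal location: km 23.

x = 23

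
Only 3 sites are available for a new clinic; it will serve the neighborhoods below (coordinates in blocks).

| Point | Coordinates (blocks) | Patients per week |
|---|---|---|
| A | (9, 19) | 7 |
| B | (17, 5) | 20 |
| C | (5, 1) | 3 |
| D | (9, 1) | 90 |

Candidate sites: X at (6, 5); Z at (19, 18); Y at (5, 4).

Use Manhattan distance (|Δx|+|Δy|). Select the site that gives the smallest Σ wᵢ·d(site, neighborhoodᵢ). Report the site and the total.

Total weighted distance at each candidate:
  X (6, 5): total = 984
  Z (19, 18): total = 2900
  Y (5, 4): total = 1032
Minimum is at X with total 984 blocks.

X, total 984 blocks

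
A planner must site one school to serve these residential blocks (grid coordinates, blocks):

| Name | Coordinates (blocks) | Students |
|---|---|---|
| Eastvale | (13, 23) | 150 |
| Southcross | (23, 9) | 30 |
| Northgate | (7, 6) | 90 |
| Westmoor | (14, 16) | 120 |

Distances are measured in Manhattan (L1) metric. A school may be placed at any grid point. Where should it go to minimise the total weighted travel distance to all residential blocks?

(13, 16)

Manhattan distance separates: Σwᵢ(|x−xᵢ|+|y−yᵢ|) = Σwᵢ|x−xᵢ| + Σwᵢ|y−yᵢ|, so x and y are optimised independently as 1-D weighted medians.
Total weight W = 390; half = 195.
x-coordinate, sorted with cumulative weight:
  x=7 (Northgate, w=90) cum 90
  x=13 (Eastvale, w=150) cum 240  ← median
  x=14 (Westmoor, w=120) cum 360
  x=23 (Southcross, w=30) cum 390
⇒ x* = 13
y-coordinate, sorted with cumulative weight:
  y=6 (Northgate, w=90) cum 90
  y=9 (Southcross, w=30) cum 120
  y=16 (Westmoor, w=120) cum 240  ← median
  y=23 (Eastvale, w=150) cum 390
⇒ y* = 16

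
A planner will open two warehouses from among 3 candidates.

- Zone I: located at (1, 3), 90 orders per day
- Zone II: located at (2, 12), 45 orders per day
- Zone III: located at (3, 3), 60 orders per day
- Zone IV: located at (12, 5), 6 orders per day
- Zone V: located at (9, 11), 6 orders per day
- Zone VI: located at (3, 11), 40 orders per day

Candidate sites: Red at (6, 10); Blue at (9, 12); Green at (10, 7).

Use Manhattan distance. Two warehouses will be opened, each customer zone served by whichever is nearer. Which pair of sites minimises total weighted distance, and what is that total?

Evaluate every pair (each demand assigned to the nearer of the two):
  {Red, Green}: total = 2158
  {Red, Blue}: total = 2176
  {Blue, Green}: total = 2455
Best pair: {Red, Green} with total 2158.

{Red, Green}, total 2158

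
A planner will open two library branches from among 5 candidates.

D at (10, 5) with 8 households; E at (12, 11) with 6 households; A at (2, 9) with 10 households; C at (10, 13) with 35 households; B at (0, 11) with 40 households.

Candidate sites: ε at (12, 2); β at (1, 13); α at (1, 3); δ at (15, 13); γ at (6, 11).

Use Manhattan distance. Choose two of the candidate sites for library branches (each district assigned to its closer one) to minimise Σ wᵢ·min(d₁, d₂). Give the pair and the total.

{β, δ}, total 479

Evaluate every pair (each demand assigned to the nearer of the two):
  {β, δ}: total = 479
  {β, γ}: total = 496
  {ε, β}: total = 579
  {δ, γ}: total = 585
  {ε, γ}: total = 586
  {α, γ}: total = 626
  {β, α}: total = 651
  {α, δ}: total = 723
  {ε, α}: total = 979
  {ε, δ}: total = 1095
Best pair: {β, δ} with total 479.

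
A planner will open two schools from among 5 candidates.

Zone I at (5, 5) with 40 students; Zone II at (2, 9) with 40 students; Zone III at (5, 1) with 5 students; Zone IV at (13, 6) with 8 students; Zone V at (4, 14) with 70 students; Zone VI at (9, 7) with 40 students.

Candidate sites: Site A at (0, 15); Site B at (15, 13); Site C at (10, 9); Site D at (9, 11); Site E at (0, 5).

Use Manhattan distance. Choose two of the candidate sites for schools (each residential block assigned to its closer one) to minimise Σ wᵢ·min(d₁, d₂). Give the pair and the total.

{Site A, Site C}, total 1263

Evaluate every pair (each demand assigned to the nearer of the two):
  {Site A, Site C}: total = 1263
  {Site D, Site E}: total = 1277
  {Site A, Site D}: total = 1372
  {Site A, Site E}: total = 1387
  {Site C, Site E}: total = 1423
  {Site C, Site D}: total = 1473
  {Site B, Site D}: total = 1622
  {Site B, Site C}: total = 1683
  {Site B, Site E}: total = 1837
  {Site A, Site B}: total = 1917
Best pair: {Site A, Site C} with total 1263.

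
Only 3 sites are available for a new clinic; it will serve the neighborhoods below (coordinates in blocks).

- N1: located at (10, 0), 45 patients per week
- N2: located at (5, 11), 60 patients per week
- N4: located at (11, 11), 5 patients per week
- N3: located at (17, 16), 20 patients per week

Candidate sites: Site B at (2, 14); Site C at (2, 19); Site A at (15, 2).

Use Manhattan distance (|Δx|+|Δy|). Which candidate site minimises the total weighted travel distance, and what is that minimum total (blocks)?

Site B, total 1750 blocks

Total weighted distance at each candidate:
  Site B (2, 14): total = 1750
  Site C (2, 19): total = 2320
  Site A (15, 2): total = 1840
Minimum is at Site B with total 1750 blocks.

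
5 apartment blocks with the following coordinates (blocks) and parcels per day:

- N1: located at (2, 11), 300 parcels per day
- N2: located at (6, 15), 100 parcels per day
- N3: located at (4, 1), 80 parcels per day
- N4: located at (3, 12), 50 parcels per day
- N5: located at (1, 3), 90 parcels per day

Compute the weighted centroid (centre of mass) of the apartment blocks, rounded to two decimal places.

The minimiser of Σwᵢ‖p−pᵢ‖² is the weighted centroid p* = (Σwᵢpᵢ)/(Σwᵢ).
Σwᵢ = 620.
Σwᵢxᵢ = 300·2 + 100·6 + 80·4 + 50·3 + 90·1 = 1760.
Σwᵢyᵢ = 300·11 + 100·15 + 80·1 + 50·12 + 90·3 = 5750.
x* = 1760/620 = 2.84, y* = 5750/620 = 9.27.

(2.84, 9.27)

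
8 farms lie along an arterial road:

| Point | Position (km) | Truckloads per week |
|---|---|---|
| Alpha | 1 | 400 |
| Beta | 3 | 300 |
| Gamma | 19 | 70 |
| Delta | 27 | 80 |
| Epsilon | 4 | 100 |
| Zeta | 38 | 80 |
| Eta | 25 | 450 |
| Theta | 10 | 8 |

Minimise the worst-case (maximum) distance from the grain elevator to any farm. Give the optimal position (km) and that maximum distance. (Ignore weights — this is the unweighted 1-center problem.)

location 19.5, max distance 18.5

The 1-center on a line is the midpoint of the two extreme points: leftmost at 1, rightmost at 38.
Optimal location = (1 + 38)/2 = 19.5; maximum distance = (38 − 1)/2 = 18.5.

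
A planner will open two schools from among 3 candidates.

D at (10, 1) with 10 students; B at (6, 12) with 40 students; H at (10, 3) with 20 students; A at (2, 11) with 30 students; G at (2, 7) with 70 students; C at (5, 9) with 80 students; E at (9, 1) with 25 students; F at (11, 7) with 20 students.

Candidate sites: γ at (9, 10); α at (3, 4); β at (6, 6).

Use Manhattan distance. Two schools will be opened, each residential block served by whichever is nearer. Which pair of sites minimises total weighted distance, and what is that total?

Evaluate every pair (each demand assigned to the nearer of the two):
  {α, β}: total = 1630
  {γ, β}: total = 1640
  {γ, α}: total = 1705
Best pair: {α, β} with total 1630.

{α, β}, total 1630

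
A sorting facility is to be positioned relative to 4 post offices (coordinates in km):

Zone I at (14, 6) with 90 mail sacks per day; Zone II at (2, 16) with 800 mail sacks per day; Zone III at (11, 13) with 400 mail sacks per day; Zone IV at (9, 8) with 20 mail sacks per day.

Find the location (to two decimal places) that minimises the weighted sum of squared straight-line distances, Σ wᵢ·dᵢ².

(5.68, 14.27)

The minimiser of Σwᵢ‖p−pᵢ‖² is the weighted centroid p* = (Σwᵢpᵢ)/(Σwᵢ).
Σwᵢ = 1310.
Σwᵢxᵢ = 90·14 + 800·2 + 400·11 + 20·9 = 7440.
Σwᵢyᵢ = 90·6 + 800·16 + 400·13 + 20·8 = 18700.
x* = 7440/1310 = 5.68, y* = 18700/1310 = 14.27.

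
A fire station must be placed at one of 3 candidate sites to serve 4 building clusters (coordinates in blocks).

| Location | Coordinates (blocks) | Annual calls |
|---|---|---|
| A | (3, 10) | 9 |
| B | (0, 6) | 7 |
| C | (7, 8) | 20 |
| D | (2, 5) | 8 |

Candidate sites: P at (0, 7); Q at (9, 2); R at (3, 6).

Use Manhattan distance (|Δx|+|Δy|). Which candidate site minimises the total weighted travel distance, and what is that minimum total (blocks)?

R, total 193 blocks

Total weighted distance at each candidate:
  P (0, 7): total = 253
  Q (9, 2): total = 457
  R (3, 6): total = 193
Minimum is at R with total 193 blocks.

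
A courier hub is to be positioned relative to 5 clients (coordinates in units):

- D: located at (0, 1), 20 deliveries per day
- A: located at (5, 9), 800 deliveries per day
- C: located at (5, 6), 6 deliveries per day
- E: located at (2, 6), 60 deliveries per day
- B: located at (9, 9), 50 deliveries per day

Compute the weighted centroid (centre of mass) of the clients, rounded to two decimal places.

(4.91, 8.62)

The minimiser of Σwᵢ‖p−pᵢ‖² is the weighted centroid p* = (Σwᵢpᵢ)/(Σwᵢ).
Σwᵢ = 936.
Σwᵢxᵢ = 20·0 + 800·5 + 6·5 + 60·2 + 50·9 = 4600.
Σwᵢyᵢ = 20·1 + 800·9 + 6·6 + 60·6 + 50·9 = 8066.
x* = 4600/936 = 4.91, y* = 8066/936 = 8.62.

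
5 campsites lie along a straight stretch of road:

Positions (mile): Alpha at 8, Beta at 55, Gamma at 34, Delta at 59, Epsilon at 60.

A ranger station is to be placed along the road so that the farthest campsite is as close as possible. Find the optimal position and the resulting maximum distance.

location 34, max distance 26

The 1-center on a line is the midpoint of the two extreme points: leftmost at 8, rightmost at 60.
Optimal location = (8 + 60)/2 = 34; maximum distance = (60 − 8)/2 = 26.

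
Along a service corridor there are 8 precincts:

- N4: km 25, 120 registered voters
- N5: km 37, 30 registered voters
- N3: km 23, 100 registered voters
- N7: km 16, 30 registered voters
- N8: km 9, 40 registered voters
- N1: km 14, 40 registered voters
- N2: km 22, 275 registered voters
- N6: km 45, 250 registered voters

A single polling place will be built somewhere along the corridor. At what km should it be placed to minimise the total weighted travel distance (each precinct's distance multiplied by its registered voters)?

For a sum of weighted absolute distances on a line, the optimum is the weighted median (not the mean). Total weight W = 885; half-weight = 442.5.
Sort by position and accumulate weight:
  km 9 (N8, w=40) → cum 40
  km 14 (N1, w=40) → cum 80
  km 16 (N7, w=30) → cum 110
  km 22 (N2, w=275) → cum 385
  km 23 (N3, w=100) → cum 485  ≥ 442.5 → median here
  km 25 (N4, w=120) → cum 605
  km 37 (N5, w=30) → cum 635
  km 45 (N6, w=250) → cum 885
Optimal location: km 23.

x = 23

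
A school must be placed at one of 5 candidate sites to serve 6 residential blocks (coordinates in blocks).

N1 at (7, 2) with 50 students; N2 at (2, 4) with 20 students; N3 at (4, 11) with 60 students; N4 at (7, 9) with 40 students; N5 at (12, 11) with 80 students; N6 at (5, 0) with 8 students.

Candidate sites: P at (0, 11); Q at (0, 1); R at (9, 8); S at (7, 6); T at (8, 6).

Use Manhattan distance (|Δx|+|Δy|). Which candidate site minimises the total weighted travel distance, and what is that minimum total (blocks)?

R, total 1796 blocks

Total weighted distance at each candidate:
  P (0, 11): total = 2668
  Q (0, 1): total = 3748
  R (9, 8): total = 1796
  S (7, 6): total = 1804
  T (8, 6): total = 1902
Minimum is at R with total 1796 blocks.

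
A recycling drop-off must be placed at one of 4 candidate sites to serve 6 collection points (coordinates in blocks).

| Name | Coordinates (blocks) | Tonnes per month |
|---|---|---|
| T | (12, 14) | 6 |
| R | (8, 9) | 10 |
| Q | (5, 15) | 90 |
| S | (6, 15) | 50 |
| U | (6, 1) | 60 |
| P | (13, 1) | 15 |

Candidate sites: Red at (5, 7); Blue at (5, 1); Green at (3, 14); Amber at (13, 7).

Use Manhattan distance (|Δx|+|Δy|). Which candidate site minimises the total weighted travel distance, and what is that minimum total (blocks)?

Green, total 1929 blocks

Total weighted distance at each candidate:
  Red (5, 7): total = 1934
  Blue (5, 1): total = 2420
  Green (3, 14): total = 1929
  Amber (13, 7): total = 3178
Minimum is at Green with total 1929 blocks.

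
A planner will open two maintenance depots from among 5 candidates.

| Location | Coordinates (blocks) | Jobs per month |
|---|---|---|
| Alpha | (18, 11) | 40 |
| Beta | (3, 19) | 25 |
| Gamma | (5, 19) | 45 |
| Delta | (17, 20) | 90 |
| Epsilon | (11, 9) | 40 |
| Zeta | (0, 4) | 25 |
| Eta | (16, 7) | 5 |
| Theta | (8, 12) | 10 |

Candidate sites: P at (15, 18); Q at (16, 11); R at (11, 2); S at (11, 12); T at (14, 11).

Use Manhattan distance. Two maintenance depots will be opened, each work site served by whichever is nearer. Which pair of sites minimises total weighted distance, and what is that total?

Evaluate every pair (each demand assigned to the nearer of the two):
  {P, T}: total = 2165
  {P, S}: total = 2175
  {P, Q}: total = 2225
  {P, R}: total = 2365
  {Q, S}: total = 2585
  {S, T}: total = 2855
  {Q, T}: total = 3035
  {R, S}: total = 3065
  {Q, R}: total = 3075
  {R, T}: total = 3105
Best pair: {P, T} with total 2165.

{P, T}, total 2165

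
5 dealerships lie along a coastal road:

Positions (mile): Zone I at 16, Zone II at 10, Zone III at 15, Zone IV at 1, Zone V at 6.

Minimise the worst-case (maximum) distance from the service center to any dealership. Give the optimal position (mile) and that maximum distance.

location 8.5, max distance 7.5

The 1-center on a line is the midpoint of the two extreme points: leftmost at 1, rightmost at 16.
Optimal location = (1 + 16)/2 = 8.5; maximum distance = (16 − 1)/2 = 7.5.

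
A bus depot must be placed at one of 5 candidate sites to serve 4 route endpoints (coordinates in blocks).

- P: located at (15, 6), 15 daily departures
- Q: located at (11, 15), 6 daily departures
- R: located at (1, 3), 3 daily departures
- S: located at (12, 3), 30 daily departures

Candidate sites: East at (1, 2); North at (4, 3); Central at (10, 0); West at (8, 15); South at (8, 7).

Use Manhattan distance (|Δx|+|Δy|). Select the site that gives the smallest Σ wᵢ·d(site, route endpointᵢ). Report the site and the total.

Central, total 447 blocks

Total weighted distance at each candidate:
  East (1, 2): total = 771
  North (4, 3): total = 573
  Central (10, 0): total = 447
  West (8, 15): total = 795
  South (8, 7): total = 459
Minimum is at Central with total 447 blocks.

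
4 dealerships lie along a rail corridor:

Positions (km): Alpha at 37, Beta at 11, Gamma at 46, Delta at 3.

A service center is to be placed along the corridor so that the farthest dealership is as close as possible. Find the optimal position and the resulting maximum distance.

The 1-center on a line is the midpoint of the two extreme points: leftmost at 3, rightmost at 46.
Optimal location = (3 + 46)/2 = 24.5; maximum distance = (46 − 3)/2 = 21.5.

location 24.5, max distance 21.5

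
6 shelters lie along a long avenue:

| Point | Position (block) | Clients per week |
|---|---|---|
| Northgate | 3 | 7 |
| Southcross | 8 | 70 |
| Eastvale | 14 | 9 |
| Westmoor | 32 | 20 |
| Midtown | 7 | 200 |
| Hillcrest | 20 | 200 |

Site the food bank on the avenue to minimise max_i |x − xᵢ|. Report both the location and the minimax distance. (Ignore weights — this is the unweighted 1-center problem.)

The 1-center on a line is the midpoint of the two extreme points: leftmost at 3, rightmost at 32.
Optimal location = (3 + 32)/2 = 17.5; maximum distance = (32 − 3)/2 = 14.5.

location 17.5, max distance 14.5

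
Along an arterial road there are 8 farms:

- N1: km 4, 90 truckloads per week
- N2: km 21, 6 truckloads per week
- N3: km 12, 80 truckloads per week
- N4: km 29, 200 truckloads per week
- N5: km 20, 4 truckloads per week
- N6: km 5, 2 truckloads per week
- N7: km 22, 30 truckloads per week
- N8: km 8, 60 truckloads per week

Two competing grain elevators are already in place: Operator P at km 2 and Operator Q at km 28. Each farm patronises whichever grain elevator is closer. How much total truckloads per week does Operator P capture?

The indifferent point is the midpoint (2+28)/2 = 15; farms left of it (closer to Operator P at 2) go to Operator P, those right go to Operator Q.
  N1 at 4 (w=90) → Operator P
  N6 at 5 (w=2) → Operator P
  N8 at 8 (w=60) → Operator P
  N3 at 12 (w=80) → Operator P
  N5 at 20 (w=4) → Operator Q
  N2 at 21 (w=6) → Operator Q
  N7 at 22 (w=30) → Operator Q
  N4 at 29 (w=200) → Operator Q
Operator P captures 232; Operator Q captures 240.

232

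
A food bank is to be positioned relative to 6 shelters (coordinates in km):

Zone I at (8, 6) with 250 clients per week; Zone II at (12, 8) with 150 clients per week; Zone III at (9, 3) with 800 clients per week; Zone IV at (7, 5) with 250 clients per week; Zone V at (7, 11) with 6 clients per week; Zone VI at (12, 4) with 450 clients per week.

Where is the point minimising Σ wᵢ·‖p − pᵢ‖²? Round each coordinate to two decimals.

(9.54, 4.31)

The minimiser of Σwᵢ‖p−pᵢ‖² is the weighted centroid p* = (Σwᵢpᵢ)/(Σwᵢ).
Σwᵢ = 1906.
Σwᵢxᵢ = 250·8 + 150·12 + 800·9 + 250·7 + 6·7 + 450·12 = 18192.
Σwᵢyᵢ = 250·6 + 150·8 + 800·3 + 250·5 + 6·11 + 450·4 = 8216.
x* = 18192/1906 = 9.54, y* = 8216/1906 = 4.31.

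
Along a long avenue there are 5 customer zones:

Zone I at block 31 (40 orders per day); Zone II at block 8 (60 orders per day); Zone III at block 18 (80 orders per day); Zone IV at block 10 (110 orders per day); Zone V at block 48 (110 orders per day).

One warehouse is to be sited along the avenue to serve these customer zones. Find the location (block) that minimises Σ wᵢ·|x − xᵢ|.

For a sum of weighted absolute distances on a line, the optimum is the weighted median (not the mean). Total weight W = 400; half-weight = 200.
Sort by position and accumulate weight:
  block 8 (Zone II, w=60) → cum 60
  block 10 (Zone IV, w=110) → cum 170
  block 18 (Zone III, w=80) → cum 250  ≥ 200 → median here
  block 31 (Zone I, w=40) → cum 290
  block 48 (Zone V, w=110) → cum 400
Optimal location: block 18.

x = 18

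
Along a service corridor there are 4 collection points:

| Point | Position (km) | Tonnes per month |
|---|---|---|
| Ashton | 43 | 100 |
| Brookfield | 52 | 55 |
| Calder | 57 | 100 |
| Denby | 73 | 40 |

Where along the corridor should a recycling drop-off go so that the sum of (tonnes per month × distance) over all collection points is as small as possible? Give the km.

For a sum of weighted absolute distances on a line, the optimum is the weighted median (not the mean). Total weight W = 295; half-weight = 147.5.
Sort by position and accumulate weight:
  km 43 (Ashton, w=100) → cum 100
  km 52 (Brookfield, w=55) → cum 155  ≥ 147.5 → median here
  km 57 (Calder, w=100) → cum 255
  km 73 (Denby, w=40) → cum 295
Optimal location: km 52.

x = 52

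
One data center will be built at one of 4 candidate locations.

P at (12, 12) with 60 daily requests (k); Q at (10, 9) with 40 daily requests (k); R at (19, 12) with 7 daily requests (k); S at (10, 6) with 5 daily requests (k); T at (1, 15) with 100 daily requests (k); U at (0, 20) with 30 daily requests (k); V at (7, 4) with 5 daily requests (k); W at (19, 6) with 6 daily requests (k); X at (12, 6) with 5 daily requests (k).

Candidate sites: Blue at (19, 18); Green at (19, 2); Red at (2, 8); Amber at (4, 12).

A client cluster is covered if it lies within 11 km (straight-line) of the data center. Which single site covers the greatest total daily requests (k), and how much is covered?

Coverage radius r = 11 km; a point is covered iff (Δx)²+(Δy)² ≤ 11² = 121.
  Blue (19, 18): covers {P, R} → 67
  Green (19, 2): covers {R, S, W, X} → 23
  Red (2, 8): covers {P, Q, S, T, V, X} → 215
  Amber (4, 12): covers {P, Q, S, T, U, V, X} → 245
Maximum coverage at Amber: 245 daily requests (k).

Amber, covering 245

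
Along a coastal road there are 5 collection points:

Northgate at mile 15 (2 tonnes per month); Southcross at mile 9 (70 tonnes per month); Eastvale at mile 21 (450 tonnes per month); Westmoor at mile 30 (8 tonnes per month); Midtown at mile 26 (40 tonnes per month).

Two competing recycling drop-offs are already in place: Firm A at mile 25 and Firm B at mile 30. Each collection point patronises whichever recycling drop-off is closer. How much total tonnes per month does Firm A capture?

562

The indifferent point is the midpoint (25+30)/2 = 27.5; collection points left of it (closer to Firm A at 25) go to Firm A, those right go to Firm B.
  Southcross at 9 (w=70) → Firm A
  Northgate at 15 (w=2) → Firm A
  Eastvale at 21 (w=450) → Firm A
  Midtown at 26 (w=40) → Firm A
  Westmoor at 30 (w=8) → Firm B
Firm A captures 562; Firm B captures 8.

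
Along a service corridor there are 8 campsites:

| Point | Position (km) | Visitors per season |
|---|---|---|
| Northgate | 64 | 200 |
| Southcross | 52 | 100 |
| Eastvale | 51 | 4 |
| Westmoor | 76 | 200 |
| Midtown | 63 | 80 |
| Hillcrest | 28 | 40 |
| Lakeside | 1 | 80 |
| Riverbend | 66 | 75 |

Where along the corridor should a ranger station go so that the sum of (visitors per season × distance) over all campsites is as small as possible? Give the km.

x = 64

For a sum of weighted absolute distances on a line, the optimum is the weighted median (not the mean). Total weight W = 779; half-weight = 389.5.
Sort by position and accumulate weight:
  km 1 (Lakeside, w=80) → cum 80
  km 28 (Hillcrest, w=40) → cum 120
  km 51 (Eastvale, w=4) → cum 124
  km 52 (Southcross, w=100) → cum 224
  km 63 (Midtown, w=80) → cum 304
  km 64 (Northgate, w=200) → cum 504  ≥ 389.5 → median here
  km 66 (Riverbend, w=75) → cum 579
  km 76 (Westmoor, w=200) → cum 779
Optimal location: km 64.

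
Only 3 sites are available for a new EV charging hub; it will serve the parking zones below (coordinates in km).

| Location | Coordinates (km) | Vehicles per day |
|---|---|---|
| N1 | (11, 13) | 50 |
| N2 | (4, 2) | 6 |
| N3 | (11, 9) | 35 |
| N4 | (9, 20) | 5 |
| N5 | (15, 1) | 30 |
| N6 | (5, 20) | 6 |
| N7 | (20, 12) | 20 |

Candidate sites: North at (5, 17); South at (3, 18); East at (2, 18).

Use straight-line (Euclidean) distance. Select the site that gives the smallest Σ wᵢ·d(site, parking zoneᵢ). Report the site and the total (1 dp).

Total weighted distance at each candidate:
  North (5, 17): total = 1726.0
  South (3, 18): total = 2022.8
  East (2, 18): total = 2136.5
Minimum is at North with total 1726.0 km.

North, total 1726.0 km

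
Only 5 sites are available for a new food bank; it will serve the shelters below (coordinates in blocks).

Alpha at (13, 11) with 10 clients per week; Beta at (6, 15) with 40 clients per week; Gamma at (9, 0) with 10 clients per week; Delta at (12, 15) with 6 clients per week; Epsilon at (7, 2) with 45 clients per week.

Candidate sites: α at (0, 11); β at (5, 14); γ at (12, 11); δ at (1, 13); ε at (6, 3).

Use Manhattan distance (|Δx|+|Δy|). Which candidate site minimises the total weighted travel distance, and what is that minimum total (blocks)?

Total weighted distance at each candidate:
  α (0, 11): total = 1546
  β (5, 14): total = 1048
  γ (12, 11): total = 1204
  δ (1, 13): total = 1473
  ε (6, 3): total = 888
Minimum is at ε with total 888 blocks.

ε, total 888 blocks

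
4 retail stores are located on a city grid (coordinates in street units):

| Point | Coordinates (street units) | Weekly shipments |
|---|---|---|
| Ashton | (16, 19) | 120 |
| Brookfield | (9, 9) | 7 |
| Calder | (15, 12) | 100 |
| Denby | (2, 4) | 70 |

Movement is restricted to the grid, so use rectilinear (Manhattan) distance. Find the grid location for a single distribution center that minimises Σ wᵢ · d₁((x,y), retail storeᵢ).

(15, 12)

Manhattan distance separates: Σwᵢ(|x−xᵢ|+|y−yᵢ|) = Σwᵢ|x−xᵢ| + Σwᵢ|y−yᵢ|, so x and y are optimised independently as 1-D weighted medians.
Total weight W = 297; half = 148.5.
x-coordinate, sorted with cumulative weight:
  x=2 (Denby, w=70) cum 70
  x=9 (Brookfield, w=7) cum 77
  x=15 (Calder, w=100) cum 177  ← median
  x=16 (Ashton, w=120) cum 297
⇒ x* = 15
y-coordinate, sorted with cumulative weight:
  y=4 (Denby, w=70) cum 70
  y=9 (Brookfield, w=7) cum 77
  y=12 (Calder, w=100) cum 177  ← median
  y=19 (Ashton, w=120) cum 297
⇒ y* = 12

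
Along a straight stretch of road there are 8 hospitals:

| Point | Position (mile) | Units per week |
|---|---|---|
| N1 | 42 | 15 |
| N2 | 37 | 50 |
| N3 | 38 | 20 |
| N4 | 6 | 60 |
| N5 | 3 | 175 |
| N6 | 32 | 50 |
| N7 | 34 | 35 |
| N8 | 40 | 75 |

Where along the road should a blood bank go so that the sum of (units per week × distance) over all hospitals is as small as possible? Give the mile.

x = 32

For a sum of weighted absolute distances on a line, the optimum is the weighted median (not the mean). Total weight W = 480; half-weight = 240.
Sort by position and accumulate weight:
  mile 3 (N5, w=175) → cum 175
  mile 6 (N4, w=60) → cum 235
  mile 32 (N6, w=50) → cum 285  ≥ 240 → median here
  mile 34 (N7, w=35) → cum 320
  mile 37 (N2, w=50) → cum 370
  mile 38 (N3, w=20) → cum 390
  mile 40 (N8, w=75) → cum 465
  mile 42 (N1, w=15) → cum 480
Optimal location: mile 32.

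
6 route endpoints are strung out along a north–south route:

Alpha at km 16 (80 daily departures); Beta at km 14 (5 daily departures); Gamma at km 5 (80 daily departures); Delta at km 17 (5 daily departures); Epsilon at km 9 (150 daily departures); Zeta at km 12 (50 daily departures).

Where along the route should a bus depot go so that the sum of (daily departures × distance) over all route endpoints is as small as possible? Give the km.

For a sum of weighted absolute distances on a line, the optimum is the weighted median (not the mean). Total weight W = 370; half-weight = 185.
Sort by position and accumulate weight:
  km 5 (Gamma, w=80) → cum 80
  km 9 (Epsilon, w=150) → cum 230  ≥ 185 → median here
  km 12 (Zeta, w=50) → cum 280
  km 14 (Beta, w=5) → cum 285
  km 16 (Alpha, w=80) → cum 365
  km 17 (Delta, w=5) → cum 370
Optimal location: km 9.

x = 9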